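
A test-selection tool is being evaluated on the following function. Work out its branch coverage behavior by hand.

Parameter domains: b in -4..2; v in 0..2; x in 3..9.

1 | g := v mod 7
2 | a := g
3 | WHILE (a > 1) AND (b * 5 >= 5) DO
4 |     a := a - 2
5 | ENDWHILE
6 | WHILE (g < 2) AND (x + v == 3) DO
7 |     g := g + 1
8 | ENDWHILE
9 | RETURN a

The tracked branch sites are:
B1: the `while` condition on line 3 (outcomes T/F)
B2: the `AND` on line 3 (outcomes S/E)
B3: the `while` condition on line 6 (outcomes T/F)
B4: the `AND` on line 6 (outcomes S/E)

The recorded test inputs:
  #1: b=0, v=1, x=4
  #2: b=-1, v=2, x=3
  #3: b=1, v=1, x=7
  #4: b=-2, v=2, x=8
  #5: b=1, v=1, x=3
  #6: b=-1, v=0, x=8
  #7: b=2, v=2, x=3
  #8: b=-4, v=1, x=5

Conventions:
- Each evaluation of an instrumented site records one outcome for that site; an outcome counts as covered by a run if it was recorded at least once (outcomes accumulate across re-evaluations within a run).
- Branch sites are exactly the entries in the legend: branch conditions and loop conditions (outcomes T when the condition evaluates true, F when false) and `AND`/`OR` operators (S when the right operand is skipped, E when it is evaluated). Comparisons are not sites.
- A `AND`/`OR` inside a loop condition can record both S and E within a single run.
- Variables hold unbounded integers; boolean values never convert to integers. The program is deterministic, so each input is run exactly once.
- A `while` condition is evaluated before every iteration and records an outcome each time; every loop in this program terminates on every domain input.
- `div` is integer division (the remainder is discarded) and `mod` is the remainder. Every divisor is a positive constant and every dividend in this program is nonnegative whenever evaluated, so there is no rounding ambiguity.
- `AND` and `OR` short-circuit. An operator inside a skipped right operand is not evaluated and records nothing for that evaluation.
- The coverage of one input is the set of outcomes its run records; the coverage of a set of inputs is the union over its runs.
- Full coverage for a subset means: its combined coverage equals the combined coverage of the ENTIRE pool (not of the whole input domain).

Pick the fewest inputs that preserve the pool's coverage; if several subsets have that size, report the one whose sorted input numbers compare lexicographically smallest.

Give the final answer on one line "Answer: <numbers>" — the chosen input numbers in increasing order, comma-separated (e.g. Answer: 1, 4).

test 1 (b=0, v=1, x=4) hits B1=F, B2=S, B3=F, B4=E
test 2 (b=-1, v=2, x=3) hits B1=F, B2=E, B3=F, B4=S
test 3 (b=1, v=1, x=7) hits B1=F, B2=S, B3=F, B4=E
test 4 (b=-2, v=2, x=8) hits B1=F, B2=E, B3=F, B4=S
test 5 (b=1, v=1, x=3) hits B1=F, B2=S, B3=F, B4=E
test 6 (b=-1, v=0, x=8) hits B1=F, B2=S, B3=F, B4=E
test 7 (b=2, v=2, x=3) hits B1=T, B1=F, B2=S, B2=E, B3=F, B4=S
test 8 (b=-4, v=1, x=5) hits B1=F, B2=S, B3=F, B4=E
pool-wide coverage (7 outcomes): B1=T, B1=F, B2=S, B2=E, B3=F, B4=S, B4=E
checked all size-1 subsets: none covers 7 outcomes (max 6/7)
inputs {1, 7} (size 2) cover everything; no size-2 subset with a lexicographically smaller index list covers all 7

Answer: 1, 7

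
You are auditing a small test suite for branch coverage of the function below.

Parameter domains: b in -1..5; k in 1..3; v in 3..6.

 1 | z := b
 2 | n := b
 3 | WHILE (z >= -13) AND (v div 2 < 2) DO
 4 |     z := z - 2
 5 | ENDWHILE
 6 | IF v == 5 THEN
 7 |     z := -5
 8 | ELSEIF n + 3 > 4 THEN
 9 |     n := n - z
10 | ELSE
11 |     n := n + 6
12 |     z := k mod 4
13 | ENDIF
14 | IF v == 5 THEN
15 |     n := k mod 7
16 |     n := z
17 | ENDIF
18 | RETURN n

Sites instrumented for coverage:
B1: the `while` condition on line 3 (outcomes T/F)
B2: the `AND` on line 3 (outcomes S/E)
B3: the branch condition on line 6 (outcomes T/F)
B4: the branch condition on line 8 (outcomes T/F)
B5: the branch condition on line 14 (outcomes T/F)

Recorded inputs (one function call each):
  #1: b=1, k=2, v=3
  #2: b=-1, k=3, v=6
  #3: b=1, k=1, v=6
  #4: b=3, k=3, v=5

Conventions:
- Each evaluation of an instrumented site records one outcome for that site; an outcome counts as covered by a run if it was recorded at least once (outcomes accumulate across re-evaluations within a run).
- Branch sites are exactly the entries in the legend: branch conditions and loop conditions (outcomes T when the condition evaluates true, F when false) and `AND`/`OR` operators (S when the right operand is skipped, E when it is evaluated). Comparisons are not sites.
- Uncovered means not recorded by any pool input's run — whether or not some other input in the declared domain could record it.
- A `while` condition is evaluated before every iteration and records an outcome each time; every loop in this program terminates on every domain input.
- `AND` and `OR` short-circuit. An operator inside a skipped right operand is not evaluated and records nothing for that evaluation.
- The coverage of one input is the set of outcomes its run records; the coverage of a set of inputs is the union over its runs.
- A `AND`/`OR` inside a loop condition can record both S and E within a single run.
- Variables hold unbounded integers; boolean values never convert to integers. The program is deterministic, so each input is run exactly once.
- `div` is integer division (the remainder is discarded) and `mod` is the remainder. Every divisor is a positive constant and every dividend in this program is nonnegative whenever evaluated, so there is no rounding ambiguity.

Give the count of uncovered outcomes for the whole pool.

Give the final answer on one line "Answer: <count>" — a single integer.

input #1, b=1, k=2, v=3: events B2->E, B1->T, B2->E, B1->T, B2->E, B1->T, B2->E, B1->T, B2->E, B1->T, B2->E, B1->T, B2->E, B1->T, ...; outcomes B1=T, B1=F, B2=S, B2=E, B3=F, B4=F, B5=F
input #2, b=-1, k=3, v=6: events B2->E, B1->F, B3->F, B4->F, B5->F; outcomes B1=F, B2=E, B3=F, B4=F, B5=F
input #3, b=1, k=1, v=6: events B2->E, B1->F, B3->F, B4->F, B5->F; outcomes B1=F, B2=E, B3=F, B4=F, B5=F
input #4, b=3, k=3, v=5: events B2->E, B1->F, B3->T, B5->T; outcomes B1=F, B2=E, B3=T, B5=T
union over the pool: B1=T, B1=F, B2=S, B2=E, B3=T, B3=F, B4=F, B5=T, B5=F
uncovered (1 of 10): B4=T

Answer: 1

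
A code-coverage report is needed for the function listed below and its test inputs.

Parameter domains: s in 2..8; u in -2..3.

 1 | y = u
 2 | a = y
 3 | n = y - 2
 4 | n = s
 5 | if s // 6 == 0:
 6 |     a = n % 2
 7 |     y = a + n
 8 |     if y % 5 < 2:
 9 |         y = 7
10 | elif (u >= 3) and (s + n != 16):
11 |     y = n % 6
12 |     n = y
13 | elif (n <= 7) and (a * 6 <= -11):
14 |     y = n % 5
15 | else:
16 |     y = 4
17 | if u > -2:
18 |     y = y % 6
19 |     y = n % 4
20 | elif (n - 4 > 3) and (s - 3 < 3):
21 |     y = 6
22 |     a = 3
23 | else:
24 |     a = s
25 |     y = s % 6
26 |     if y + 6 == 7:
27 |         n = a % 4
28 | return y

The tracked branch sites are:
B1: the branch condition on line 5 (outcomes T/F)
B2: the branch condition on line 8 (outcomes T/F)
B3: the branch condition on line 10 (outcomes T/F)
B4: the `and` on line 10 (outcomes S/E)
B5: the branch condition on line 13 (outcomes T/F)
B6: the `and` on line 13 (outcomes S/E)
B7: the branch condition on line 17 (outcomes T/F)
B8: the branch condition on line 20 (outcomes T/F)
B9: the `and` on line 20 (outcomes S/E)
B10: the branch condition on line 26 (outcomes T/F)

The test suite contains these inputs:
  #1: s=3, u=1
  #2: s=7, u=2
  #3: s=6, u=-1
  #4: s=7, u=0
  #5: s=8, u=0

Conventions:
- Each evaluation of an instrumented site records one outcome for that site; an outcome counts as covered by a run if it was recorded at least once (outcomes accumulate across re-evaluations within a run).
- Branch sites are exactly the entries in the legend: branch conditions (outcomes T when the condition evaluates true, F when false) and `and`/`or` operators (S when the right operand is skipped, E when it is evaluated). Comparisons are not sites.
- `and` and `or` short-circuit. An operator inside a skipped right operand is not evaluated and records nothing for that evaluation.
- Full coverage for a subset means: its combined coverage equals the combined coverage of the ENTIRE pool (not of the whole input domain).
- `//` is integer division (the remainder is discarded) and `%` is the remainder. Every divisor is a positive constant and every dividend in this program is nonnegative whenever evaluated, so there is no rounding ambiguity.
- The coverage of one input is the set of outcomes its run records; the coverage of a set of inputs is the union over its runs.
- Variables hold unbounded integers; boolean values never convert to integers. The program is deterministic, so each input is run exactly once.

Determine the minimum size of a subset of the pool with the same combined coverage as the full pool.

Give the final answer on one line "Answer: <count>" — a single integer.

input #1 (s=3, u=1): covers B1=T, B2=F, B7=T
input #2 (s=7, u=2): covers B1=F, B3=F, B4=S, B5=F, B6=E, B7=T
input #3 (s=6, u=-1): covers B1=F, B3=F, B4=S, B5=F, B6=E, B7=T
input #4 (s=7, u=0): covers B1=F, B3=F, B4=S, B5=F, B6=E, B7=T
input #5 (s=8, u=0): covers B1=F, B3=F, B4=S, B5=F, B6=S, B7=T
together the pool reaches 9 outcomes: B1=T, B1=F, B2=F, B3=F, B4=S, B5=F, B6=S, B6=E, B7=T
checked all size-1 subsets: none covers 9 outcomes (max 6/9)
checked all size-2 subsets: none covers 9 outcomes (max 8/9)
at size 3, {1, 2, 5} reaches all 9 outcomes; every lexicographically earlier size-3 subset fails

Answer: 3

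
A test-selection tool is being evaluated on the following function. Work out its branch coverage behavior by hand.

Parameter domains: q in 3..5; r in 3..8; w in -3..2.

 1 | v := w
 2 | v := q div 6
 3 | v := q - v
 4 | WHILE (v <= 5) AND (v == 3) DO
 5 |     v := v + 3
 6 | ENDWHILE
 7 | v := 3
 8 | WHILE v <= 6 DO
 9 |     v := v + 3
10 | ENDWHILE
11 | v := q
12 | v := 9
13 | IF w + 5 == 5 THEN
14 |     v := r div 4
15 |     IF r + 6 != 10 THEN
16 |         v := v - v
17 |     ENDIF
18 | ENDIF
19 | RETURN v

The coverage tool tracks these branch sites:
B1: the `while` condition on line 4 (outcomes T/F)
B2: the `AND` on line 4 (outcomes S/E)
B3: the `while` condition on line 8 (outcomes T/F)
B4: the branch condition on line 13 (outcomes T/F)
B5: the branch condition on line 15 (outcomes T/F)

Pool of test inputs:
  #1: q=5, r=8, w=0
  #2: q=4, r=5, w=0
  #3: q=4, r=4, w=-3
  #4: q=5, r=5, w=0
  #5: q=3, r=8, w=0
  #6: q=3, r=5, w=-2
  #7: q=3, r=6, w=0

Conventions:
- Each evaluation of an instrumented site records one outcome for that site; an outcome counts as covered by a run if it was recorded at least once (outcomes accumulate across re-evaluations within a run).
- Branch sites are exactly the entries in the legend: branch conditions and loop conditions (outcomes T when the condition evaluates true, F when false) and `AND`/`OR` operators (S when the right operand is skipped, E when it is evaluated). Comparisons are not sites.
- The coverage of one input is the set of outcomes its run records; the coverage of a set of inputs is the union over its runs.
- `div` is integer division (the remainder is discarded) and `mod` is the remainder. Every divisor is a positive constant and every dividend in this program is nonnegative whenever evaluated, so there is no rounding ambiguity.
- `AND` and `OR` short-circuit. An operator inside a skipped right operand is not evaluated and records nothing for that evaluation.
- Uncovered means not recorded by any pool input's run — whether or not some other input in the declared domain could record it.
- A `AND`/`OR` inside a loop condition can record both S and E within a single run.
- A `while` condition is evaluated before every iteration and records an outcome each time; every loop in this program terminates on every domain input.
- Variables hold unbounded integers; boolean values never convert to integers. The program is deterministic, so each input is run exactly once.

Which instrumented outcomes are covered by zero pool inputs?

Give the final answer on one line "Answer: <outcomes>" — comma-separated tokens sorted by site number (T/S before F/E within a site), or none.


input #1 (q=5, r=8, w=0): events B2->E, B1->F, B3->T, B3->T, B3->F, B4->T, B5->T; covers B1=F, B2=E, B3=T, B3=F, B4=T, B5=T
input #2 (q=4, r=5, w=0): events B2->E, B1->F, B3->T, B3->T, B3->F, B4->T, B5->T; covers B1=F, B2=E, B3=T, B3=F, B4=T, B5=T
input #3 (q=4, r=4, w=-3): events B2->E, B1->F, B3->T, B3->T, B3->F, B4->F; covers B1=F, B2=E, B3=T, B3=F, B4=F
input #4 (q=5, r=5, w=0): events B2->E, B1->F, B3->T, B3->T, B3->F, B4->T, B5->T; covers B1=F, B2=E, B3=T, B3=F, B4=T, B5=T
input #5 (q=3, r=8, w=0): events B2->E, B1->T, B2->S, B1->F, B3->T, B3->T, B3->F, B4->T, B5->T; covers B1=T, B1=F, B2=S, B2=E, B3=T, B3=F, B4=T, B5=T
input #6 (q=3, r=5, w=-2): events B2->E, B1->T, B2->S, B1->F, B3->T, B3->T, B3->F, B4->F; covers B1=T, B1=F, B2=S, B2=E, B3=T, B3=F, B4=F
input #7 (q=3, r=6, w=0): events B2->E, B1->T, B2->S, B1->F, B3->T, B3->T, B3->F, B4->T, B5->T; covers B1=T, B1=F, B2=S, B2=E, B3=T, B3=F, B4=T, B5=T
union over the pool: B1=T, B1=F, B2=S, B2=E, B3=T, B3=F, B4=T, B4=F, B5=T
uncovered (1 of 10): B5=F
Answer: B5=F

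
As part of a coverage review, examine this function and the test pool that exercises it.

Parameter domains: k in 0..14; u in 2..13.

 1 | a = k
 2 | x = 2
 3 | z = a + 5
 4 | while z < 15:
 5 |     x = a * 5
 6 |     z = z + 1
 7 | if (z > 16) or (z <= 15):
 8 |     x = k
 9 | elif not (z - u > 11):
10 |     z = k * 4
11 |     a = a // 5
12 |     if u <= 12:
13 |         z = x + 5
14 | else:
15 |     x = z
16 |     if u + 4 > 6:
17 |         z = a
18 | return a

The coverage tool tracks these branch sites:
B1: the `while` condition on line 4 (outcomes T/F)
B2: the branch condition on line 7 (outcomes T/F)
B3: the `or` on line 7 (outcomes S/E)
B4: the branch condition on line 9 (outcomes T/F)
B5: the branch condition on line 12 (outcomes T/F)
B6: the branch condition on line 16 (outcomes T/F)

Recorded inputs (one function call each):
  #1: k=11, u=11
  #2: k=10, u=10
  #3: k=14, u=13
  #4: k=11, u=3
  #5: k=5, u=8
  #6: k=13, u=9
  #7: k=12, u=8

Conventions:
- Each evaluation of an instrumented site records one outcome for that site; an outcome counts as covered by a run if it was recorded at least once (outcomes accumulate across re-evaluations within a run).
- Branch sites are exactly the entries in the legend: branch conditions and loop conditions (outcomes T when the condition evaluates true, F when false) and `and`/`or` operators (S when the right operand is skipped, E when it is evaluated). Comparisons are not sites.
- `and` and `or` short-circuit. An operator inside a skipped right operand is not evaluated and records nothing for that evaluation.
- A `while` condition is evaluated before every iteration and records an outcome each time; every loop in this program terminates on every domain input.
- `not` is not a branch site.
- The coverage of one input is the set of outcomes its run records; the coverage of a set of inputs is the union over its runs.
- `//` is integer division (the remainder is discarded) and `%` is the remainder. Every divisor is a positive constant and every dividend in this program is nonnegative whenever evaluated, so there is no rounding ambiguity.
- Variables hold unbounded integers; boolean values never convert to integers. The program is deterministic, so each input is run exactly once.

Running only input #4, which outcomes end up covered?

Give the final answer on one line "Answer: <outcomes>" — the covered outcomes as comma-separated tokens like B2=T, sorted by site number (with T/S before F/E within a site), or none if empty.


Event log for input #4 (k=11, u=3):
  B1->F, B3->E, B2->F, B4->F, B6->T
deduplicating events, the covered set is: B1=F, B2=F, B3=E, B4=F, B6=T
Answer: B1=F, B2=F, B3=E, B4=F, B6=T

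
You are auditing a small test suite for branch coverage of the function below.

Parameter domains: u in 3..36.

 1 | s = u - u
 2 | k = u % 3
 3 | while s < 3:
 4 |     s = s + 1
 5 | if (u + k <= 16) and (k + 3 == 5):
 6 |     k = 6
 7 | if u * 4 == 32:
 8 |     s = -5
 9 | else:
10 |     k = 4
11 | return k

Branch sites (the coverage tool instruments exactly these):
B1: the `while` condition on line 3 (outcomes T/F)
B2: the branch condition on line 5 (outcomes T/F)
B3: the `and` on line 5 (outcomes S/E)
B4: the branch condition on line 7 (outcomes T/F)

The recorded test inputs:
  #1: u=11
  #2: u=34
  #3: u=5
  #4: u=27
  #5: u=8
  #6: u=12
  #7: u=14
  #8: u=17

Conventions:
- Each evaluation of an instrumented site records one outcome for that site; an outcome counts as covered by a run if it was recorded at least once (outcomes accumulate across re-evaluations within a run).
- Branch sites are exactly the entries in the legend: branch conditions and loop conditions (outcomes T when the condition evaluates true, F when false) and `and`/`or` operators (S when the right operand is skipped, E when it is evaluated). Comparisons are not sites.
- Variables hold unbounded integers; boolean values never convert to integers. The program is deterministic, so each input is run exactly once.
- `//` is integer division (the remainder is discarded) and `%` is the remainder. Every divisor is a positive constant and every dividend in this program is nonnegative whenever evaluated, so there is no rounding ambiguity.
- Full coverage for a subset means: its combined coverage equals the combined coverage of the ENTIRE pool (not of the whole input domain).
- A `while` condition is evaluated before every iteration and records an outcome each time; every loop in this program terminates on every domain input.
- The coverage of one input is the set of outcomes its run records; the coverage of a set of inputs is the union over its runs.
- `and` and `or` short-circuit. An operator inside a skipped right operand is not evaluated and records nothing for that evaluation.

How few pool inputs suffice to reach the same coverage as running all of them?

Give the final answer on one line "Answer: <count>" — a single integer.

test 1 (u=11) fires B1->T, B1->T, B1->T, B1->F, B3->E, B2->T, B4->F; hits B1=T, B1=F, B2=T, B3=E, B4=F
test 2 (u=34) fires B1->T, B1->T, B1->T, B1->F, B3->S, B2->F, B4->F; hits B1=T, B1=F, B2=F, B3=S, B4=F
test 3 (u=5) fires B1->T, B1->T, B1->T, B1->F, B3->E, B2->T, B4->F; hits B1=T, B1=F, B2=T, B3=E, B4=F
test 4 (u=27) fires B1->T, B1->T, B1->T, B1->F, B3->S, B2->F, B4->F; hits B1=T, B1=F, B2=F, B3=S, B4=F
test 5 (u=8) fires B1->T, B1->T, B1->T, B1->F, B3->E, B2->T, B4->T; hits B1=T, B1=F, B2=T, B3=E, B4=T
test 6 (u=12) fires B1->T, B1->T, B1->T, B1->F, B3->E, B2->F, B4->F; hits B1=T, B1=F, B2=F, B3=E, B4=F
test 7 (u=14) fires B1->T, B1->T, B1->T, B1->F, B3->E, B2->T, B4->F; hits B1=T, B1=F, B2=T, B3=E, B4=F
test 8 (u=17) fires B1->T, B1->T, B1->T, B1->F, B3->S, B2->F, B4->F; hits B1=T, B1=F, B2=F, B3=S, B4=F
pool-wide coverage (8 outcomes): B1=T, B1=F, B2=T, B2=F, B3=S, B3=E, B4=T, B4=F
checked all size-1 subsets: none covers 8 outcomes (max 5/8)
size 2: inputs {2, 5} cover all 8 outcomes, and no lexicographically smaller subset of this size does

Answer: 2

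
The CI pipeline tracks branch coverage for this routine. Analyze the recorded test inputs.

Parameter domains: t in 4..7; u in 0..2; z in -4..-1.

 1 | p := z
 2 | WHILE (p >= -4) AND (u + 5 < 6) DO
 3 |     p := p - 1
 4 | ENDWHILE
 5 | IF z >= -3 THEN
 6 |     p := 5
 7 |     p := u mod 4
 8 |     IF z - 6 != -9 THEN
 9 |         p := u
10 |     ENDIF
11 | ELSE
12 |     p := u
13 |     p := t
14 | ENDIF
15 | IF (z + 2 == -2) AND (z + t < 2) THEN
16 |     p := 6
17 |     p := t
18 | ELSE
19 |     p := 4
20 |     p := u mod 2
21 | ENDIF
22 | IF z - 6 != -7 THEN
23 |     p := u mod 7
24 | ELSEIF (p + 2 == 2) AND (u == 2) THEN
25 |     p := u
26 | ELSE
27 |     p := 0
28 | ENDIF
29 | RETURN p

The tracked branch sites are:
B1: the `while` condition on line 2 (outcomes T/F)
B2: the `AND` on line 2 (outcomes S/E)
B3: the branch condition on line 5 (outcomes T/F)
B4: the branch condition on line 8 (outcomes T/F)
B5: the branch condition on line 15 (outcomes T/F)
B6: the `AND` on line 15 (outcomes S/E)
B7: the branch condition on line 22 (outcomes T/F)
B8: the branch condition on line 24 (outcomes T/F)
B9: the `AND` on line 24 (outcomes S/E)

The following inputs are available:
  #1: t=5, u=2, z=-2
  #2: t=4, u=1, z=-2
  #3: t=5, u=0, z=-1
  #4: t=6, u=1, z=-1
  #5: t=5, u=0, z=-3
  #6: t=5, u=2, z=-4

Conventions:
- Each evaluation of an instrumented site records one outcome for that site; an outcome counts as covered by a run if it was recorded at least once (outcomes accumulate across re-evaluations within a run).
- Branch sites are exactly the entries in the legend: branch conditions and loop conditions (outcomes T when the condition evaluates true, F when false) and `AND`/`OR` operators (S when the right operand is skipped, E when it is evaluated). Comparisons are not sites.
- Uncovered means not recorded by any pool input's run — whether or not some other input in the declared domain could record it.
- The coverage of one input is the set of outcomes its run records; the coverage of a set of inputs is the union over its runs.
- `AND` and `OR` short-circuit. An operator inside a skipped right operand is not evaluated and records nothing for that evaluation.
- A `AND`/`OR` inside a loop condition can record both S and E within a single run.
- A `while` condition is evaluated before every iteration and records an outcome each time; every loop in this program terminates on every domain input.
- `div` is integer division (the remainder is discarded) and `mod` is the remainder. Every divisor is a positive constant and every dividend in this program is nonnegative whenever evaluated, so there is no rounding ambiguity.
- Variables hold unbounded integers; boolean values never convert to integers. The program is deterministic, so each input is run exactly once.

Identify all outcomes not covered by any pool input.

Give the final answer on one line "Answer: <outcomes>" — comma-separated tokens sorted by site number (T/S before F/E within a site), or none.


#1 (t=5, u=2, z=-2) -> B2->E, B1->F, B3->T, B4->T, B6->S, B5->F, B7->T; covered: B1=F, B2=E, B3=T, B4=T, B5=F, B6=S, B7=T
#2 (t=4, u=1, z=-2) -> B2->E, B1->F, B3->T, B4->T, B6->S, B5->F, B7->T; covered: B1=F, B2=E, B3=T, B4=T, B5=F, B6=S, B7=T
#3 (t=5, u=0, z=-1) -> B2->E, B1->T, B2->E, B1->T, B2->E, B1->T, B2->E, B1->T, B2->S, B1->F, B3->T, B4->T, B6->S, B5->F, ...; covered: B1=T, B1=F, B2=S, B2=E, B3=T, B4=T, B5=F, B6=S, B7=F, B8=F, B9=E
#4 (t=6, u=1, z=-1) -> B2->E, B1->F, B3->T, B4->T, B6->S, B5->F, B7->F, B9->S, B8->F; covered: B1=F, B2=E, B3=T, B4=T, B5=F, B6=S, B7=F, B8=F, B9=S
#5 (t=5, u=0, z=-3) -> B2->E, B1->T, B2->E, B1->T, B2->S, B1->F, B3->T, B4->F, B6->S, B5->F, B7->T; covered: B1=T, B1=F, B2=S, B2=E, B3=T, B4=F, B5=F, B6=S, B7=T
#6 (t=5, u=2, z=-4) -> B2->E, B1->F, B3->F, B6->E, B5->T, B7->T; covered: B1=F, B2=E, B3=F, B5=T, B6=E, B7=T
union over the pool: B1=T, B1=F, B2=S, B2=E, B3=T, B3=F, B4=T, B4=F, B5=T, B5=F, B6=S, B6=E, B7=T, B7=F, B8=F, B9=S, B9=E
uncovered (1 of 18): B8=T
Answer: B8=T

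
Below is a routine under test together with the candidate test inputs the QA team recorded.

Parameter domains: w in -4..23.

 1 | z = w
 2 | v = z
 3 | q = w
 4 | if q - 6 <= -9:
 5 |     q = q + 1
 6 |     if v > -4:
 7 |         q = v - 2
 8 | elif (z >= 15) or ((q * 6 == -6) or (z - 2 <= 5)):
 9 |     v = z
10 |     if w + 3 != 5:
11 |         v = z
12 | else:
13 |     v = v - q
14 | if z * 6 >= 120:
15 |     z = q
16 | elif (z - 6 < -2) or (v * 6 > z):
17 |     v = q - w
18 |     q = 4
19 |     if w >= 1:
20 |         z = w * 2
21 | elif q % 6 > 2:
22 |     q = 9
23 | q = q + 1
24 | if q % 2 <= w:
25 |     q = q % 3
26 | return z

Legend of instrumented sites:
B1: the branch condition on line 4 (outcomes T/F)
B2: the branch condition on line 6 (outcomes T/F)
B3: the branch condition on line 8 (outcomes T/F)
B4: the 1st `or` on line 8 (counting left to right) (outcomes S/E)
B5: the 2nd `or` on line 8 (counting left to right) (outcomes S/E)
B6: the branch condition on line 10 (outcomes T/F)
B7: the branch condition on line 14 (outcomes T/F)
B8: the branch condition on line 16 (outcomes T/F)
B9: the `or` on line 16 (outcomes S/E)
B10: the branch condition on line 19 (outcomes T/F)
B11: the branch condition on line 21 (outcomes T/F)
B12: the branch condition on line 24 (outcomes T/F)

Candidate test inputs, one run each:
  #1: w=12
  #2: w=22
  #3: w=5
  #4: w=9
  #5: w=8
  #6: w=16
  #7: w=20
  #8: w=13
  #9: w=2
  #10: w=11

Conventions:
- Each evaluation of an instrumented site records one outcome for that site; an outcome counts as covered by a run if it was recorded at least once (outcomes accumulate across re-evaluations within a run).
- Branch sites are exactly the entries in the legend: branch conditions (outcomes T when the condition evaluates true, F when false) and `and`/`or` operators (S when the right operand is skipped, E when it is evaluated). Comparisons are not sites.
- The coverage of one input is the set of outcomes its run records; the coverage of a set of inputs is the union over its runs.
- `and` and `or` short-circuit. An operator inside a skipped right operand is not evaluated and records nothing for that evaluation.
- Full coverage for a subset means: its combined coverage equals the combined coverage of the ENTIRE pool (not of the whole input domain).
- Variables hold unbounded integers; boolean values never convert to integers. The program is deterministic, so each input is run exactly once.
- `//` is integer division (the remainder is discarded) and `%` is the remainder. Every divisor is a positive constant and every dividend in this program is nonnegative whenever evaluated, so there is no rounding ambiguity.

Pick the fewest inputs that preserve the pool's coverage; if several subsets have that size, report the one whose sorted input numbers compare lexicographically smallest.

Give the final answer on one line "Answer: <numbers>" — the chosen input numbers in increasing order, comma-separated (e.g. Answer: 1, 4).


input #1 (w=12): events B1->F, B4->E, B5->E, B3->F, B7->F, B9->E, B8->F, B11->F, B12->T; covers B1=F, B3=F, B4=E, B5=E, B7=F, B8=F, B9=E, B11=F, B12=T
input #2 (w=22): events B1->F, B4->S, B3->T, B6->T, B7->T, B12->T; covers B1=F, B3=T, B4=S, B6=T, B7=T, B12=T
input #3 (w=5): events B1->F, B4->E, B5->E, B3->T, B6->T, B7->F, B9->E, B8->T, B10->T, B12->T; covers B1=F, B3=T, B4=E, B5=E, B6=T, B7=F, B8=T, B9=E, B10=T, B12=T
input #4 (w=9): events B1->F, B4->E, B5->E, B3->F, B7->F, B9->E, B8->F, B11->T, B12->T; covers B1=F, B3=F, B4=E, B5=E, B7=F, B8=F, B9=E, B11=T, B12=T
input #5 (w=8): events B1->F, B4->E, B5->E, B3->F, B7->F, B9->E, B8->F, B11->F, B12->T; covers B1=F, B3=F, B4=E, B5=E, B7=F, B8=F, B9=E, B11=F, B12=T
input #6 (w=16): events B1->F, B4->S, B3->T, B6->T, B7->F, B9->E, B8->T, B10->T, B12->T; covers B1=F, B3=T, B4=S, B6=T, B7=F, B8=T, B9=E, B10=T, B12=T
input #7 (w=20): events B1->F, B4->S, B3->T, B6->T, B7->T, B12->T; covers B1=F, B3=T, B4=S, B6=T, B7=T, B12=T
input #8 (w=13): events B1->F, B4->E, B5->E, B3->F, B7->F, B9->E, B8->F, B11->F, B12->T; covers B1=F, B3=F, B4=E, B5=E, B7=F, B8=F, B9=E, B11=F, B12=T
input #9 (w=2): events B1->F, B4->E, B5->E, B3->T, B6->F, B7->F, B9->S, B8->T, B10->T, B12->T; covers B1=F, B3=T, B4=E, B5=E, B6=F, B7=F, B8=T, B9=S, B10=T, B12=T
input #10 (w=11): events B1->F, B4->E, B5->E, B3->F, B7->F, B9->E, B8->F, B11->T, B12->T; covers B1=F, B3=F, B4=E, B5=E, B7=F, B8=F, B9=E, B11=T, B12=T
together the pool reaches 18 outcomes: B1=F, B3=T, B3=F, B4=S, B4=E, B5=E, B6=T, B6=F, B7=T, B7=F, B8=T, B8=F, B9=S, B9=E, B10=T, B11=T, B11=F, B12=T
checked all size-1 subsets: none covers 18 outcomes (max 10/18)
checked all size-2 subsets: none covers 18 outcomes (max 14/18)
checked all size-3 subsets: none covers 18 outcomes (max 17/18)
the canonical winner is {1, 2, 4, 9}: size 4, full 18-outcome coverage, earliest index list among size-4 covers
Answer: 1, 2, 4, 9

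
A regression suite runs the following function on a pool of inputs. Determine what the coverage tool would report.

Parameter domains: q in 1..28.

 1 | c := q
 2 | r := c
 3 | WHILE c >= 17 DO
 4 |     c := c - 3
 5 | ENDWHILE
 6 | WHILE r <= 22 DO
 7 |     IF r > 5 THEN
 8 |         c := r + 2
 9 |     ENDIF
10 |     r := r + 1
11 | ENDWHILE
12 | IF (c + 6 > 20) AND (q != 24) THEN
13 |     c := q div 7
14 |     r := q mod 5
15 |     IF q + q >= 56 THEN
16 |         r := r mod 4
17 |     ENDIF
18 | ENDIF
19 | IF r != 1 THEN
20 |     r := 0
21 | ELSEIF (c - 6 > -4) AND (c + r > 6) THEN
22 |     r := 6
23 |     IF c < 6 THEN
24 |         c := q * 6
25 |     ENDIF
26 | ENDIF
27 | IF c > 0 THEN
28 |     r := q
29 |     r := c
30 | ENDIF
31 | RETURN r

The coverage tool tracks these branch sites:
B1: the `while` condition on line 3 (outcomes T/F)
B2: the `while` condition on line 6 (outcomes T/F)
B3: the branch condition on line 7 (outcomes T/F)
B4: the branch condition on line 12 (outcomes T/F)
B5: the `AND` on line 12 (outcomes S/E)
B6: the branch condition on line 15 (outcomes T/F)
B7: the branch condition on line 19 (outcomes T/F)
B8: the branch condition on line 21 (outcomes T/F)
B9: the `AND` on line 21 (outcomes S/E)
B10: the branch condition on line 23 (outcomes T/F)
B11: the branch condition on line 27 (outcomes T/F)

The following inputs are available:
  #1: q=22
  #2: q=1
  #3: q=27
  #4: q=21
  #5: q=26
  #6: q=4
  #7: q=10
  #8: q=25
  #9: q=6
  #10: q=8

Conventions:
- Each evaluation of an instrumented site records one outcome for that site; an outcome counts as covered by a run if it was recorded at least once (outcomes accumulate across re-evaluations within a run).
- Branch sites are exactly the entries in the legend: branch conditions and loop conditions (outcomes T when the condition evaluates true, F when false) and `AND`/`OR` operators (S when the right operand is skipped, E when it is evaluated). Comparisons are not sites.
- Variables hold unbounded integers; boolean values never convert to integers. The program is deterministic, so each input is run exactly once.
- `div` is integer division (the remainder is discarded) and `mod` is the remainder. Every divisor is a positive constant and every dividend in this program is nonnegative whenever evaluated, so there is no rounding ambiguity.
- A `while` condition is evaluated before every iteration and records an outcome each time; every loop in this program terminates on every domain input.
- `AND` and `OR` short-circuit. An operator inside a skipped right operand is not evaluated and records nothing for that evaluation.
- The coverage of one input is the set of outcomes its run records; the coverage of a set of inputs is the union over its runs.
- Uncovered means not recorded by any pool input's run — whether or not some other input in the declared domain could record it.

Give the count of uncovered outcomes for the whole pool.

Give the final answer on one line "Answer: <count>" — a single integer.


#1 (q=22) -> covered: B1=T, B1=F, B2=T, B2=F, B3=T, B4=T, B5=E, B6=F, B7=T, B11=T
#2 (q=1) -> covered: B1=F, B2=T, B2=F, B3=T, B3=F, B4=T, B5=E, B6=F, B7=F, B8=F, B9=S, B11=F
#3 (q=27) -> covered: B1=T, B1=F, B2=F, B4=T, B5=E, B6=F, B7=T, B11=T
#4 (q=21) -> covered: B1=T, B1=F, B2=T, B2=F, B3=T, B4=T, B5=E, B6=F, B7=F, B8=F, B9=E, B11=T
#5 (q=26) -> covered: B1=T, B1=F, B2=F, B4=F, B5=S, B7=T, B11=T
#6 (q=4) -> covered: B1=F, B2=T, B2=F, B3=T, B3=F, B4=T, B5=E, B6=F, B7=T, B11=F
#7 (q=10) -> covered: B1=F, B2=T, B2=F, B3=T, B4=T, B5=E, B6=F, B7=T, B11=T
#8 (q=25) -> covered: B1=T, B1=F, B2=F, B4=T, B5=E, B6=F, B7=T, B11=T
#9 (q=6) -> covered: B1=F, B2=T, B2=F, B3=T, B4=T, B5=E, B6=F, B7=F, B8=F, B9=S, B11=F
#10 (q=8) -> covered: B1=F, B2=T, B2=F, B3=T, B4=T, B5=E, B6=F, B7=T, B11=T
union over the pool: B1=T, B1=F, B2=T, B2=F, B3=T, B3=F, B4=T, B4=F, B5=S, B5=E, B6=F, B7=T, B7=F, B8=F, B9=S, B9=E, B11=T, B11=F
uncovered (4 of 22): B6=T, B8=T, B10=T, B10=F
Answer: 4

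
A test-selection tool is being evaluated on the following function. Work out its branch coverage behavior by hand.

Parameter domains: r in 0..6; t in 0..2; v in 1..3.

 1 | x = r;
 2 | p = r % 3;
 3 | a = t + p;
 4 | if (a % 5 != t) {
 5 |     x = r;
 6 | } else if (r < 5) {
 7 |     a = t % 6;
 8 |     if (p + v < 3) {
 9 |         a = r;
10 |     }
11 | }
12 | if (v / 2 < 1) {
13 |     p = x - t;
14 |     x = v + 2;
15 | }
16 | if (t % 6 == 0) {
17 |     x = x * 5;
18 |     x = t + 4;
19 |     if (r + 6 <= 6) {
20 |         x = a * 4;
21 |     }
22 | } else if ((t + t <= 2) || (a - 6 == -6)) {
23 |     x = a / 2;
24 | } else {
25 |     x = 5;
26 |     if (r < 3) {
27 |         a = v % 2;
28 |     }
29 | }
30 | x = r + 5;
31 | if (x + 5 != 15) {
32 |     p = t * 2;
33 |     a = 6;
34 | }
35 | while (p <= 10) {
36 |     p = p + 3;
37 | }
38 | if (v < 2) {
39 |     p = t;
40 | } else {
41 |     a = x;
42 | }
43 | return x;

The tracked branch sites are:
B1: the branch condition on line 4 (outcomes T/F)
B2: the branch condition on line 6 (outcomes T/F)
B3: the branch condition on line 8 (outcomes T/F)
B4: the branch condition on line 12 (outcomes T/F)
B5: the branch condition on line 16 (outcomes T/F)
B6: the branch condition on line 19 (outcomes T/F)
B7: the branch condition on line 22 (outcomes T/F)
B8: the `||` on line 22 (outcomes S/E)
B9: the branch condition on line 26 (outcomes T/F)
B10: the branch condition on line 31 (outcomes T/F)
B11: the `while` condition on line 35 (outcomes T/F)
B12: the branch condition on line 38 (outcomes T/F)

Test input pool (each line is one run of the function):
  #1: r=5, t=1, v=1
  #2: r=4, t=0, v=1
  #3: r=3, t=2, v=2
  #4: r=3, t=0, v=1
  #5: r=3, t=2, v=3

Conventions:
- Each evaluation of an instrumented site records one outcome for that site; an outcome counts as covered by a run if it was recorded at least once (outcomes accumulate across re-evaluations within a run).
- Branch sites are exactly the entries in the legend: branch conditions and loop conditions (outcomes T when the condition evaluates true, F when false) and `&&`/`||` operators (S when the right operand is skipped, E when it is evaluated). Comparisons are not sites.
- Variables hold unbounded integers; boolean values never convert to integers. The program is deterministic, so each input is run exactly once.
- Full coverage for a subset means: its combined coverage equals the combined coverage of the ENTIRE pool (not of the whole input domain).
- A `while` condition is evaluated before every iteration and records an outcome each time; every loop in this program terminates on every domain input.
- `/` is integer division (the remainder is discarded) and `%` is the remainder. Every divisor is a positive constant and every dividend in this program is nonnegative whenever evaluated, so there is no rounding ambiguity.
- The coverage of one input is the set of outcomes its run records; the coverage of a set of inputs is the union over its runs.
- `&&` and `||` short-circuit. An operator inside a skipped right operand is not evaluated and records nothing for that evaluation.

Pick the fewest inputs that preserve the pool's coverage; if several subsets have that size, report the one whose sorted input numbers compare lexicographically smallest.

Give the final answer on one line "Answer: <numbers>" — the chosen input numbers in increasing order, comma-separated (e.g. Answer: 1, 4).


input #1 (r=5, t=1, v=1): covers B1=T, B4=T, B5=F, B7=T, B8=S, B10=F, B11=T, B11=F, B12=T
input #2 (r=4, t=0, v=1): covers B1=T, B4=T, B5=T, B6=F, B10=T, B11=T, B11=F, B12=T
input #3 (r=3, t=2, v=2): covers B1=F, B2=T, B3=T, B4=F, B5=F, B7=F, B8=E, B9=F, B10=T, B11=T, B11=F, B12=F
input #4 (r=3, t=0, v=1): covers B1=F, B2=T, B3=T, B4=T, B5=T, B6=F, B10=T, B11=T, B11=F, B12=T
input #5 (r=3, t=2, v=3): covers B1=F, B2=T, B3=F, B4=F, B5=F, B7=F, B8=E, B9=F, B10=T, B11=T, B11=F, B12=F
together the pool reaches 21 outcomes: B1=T, B1=F, B2=T, B3=T, B3=F, B4=T, B4=F, B5=T, B5=F, B6=F, B7=T, B7=F, B8=S, B8=E, B9=F, B10=T, B10=F, B11=T, B11=F, B12=T, B12=F
every size-1 subset falls short of the 21 outcomes (best: 12/21)
every size-2 subset falls short of the 21 outcomes (best: 18/21)
inputs {1, 4, 5} (size 3) cover everything; no size-3 subset with a lexicographically smaller index list covers all 21
Answer: 1, 4, 5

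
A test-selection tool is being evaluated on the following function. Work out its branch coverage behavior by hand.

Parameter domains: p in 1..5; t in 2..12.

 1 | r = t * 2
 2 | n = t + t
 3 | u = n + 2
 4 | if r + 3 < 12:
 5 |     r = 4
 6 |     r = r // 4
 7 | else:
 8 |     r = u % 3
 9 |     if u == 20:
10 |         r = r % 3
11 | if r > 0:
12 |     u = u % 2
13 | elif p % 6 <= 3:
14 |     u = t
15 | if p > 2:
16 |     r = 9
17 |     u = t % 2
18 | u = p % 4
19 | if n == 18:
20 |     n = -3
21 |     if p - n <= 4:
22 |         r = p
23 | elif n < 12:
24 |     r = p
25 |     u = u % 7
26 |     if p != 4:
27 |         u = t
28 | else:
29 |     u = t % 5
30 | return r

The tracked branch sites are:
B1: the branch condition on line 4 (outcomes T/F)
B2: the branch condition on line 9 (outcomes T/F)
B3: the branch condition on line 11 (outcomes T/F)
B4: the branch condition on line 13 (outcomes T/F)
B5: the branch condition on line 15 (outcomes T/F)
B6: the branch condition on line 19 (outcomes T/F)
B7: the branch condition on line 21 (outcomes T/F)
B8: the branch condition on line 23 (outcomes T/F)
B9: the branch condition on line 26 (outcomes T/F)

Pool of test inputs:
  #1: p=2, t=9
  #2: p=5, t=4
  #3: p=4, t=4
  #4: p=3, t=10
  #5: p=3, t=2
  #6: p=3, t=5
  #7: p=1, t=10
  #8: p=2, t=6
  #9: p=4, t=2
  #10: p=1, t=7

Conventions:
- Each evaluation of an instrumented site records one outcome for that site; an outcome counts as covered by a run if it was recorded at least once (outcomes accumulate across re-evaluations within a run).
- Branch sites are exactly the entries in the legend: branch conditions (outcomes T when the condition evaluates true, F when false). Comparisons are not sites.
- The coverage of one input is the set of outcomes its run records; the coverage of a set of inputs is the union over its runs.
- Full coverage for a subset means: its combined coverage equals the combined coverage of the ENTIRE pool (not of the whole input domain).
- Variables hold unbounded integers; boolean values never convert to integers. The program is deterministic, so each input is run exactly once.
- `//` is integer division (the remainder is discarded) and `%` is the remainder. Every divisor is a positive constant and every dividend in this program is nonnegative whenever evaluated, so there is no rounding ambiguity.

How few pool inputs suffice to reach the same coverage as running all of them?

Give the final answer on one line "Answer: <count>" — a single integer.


input #1, p=2, t=9: events B1->F, B2->T, B3->T, B5->F, B6->T, B7->F; outcomes B1=F, B2=T, B3=T, B5=F, B6=T, B7=F
input #2, p=5, t=4: events B1->T, B3->T, B5->T, B6->F, B8->T, B9->T; outcomes B1=T, B3=T, B5=T, B6=F, B8=T, B9=T
input #3, p=4, t=4: events B1->T, B3->T, B5->T, B6->F, B8->T, B9->F; outcomes B1=T, B3=T, B5=T, B6=F, B8=T, B9=F
input #4, p=3, t=10: events B1->F, B2->F, B3->T, B5->T, B6->F, B8->F; outcomes B1=F, B2=F, B3=T, B5=T, B6=F, B8=F
input #5, p=3, t=2: events B1->T, B3->T, B5->T, B6->F, B8->T, B9->T; outcomes B1=T, B3=T, B5=T, B6=F, B8=T, B9=T
input #6, p=3, t=5: events B1->F, B2->F, B3->F, B4->T, B5->T, B6->F, B8->T, B9->T; outcomes B1=F, B2=F, B3=F, B4=T, B5=T, B6=F, B8=T, B9=T
input #7, p=1, t=10: events B1->F, B2->F, B3->T, B5->F, B6->F, B8->F; outcomes B1=F, B2=F, B3=T, B5=F, B6=F, B8=F
input #8, p=2, t=6: events B1->F, B2->F, B3->T, B5->F, B6->F, B8->F; outcomes B1=F, B2=F, B3=T, B5=F, B6=F, B8=F
input #9, p=4, t=2: events B1->T, B3->T, B5->T, B6->F, B8->T, B9->F; outcomes B1=T, B3=T, B5=T, B6=F, B8=T, B9=F
input #10, p=1, t=7: events B1->F, B2->F, B3->T, B5->F, B6->F, B8->F; outcomes B1=F, B2=F, B3=T, B5=F, B6=F, B8=F
pool-wide coverage (16 outcomes): B1=T, B1=F, B2=T, B2=F, B3=T, B3=F, B4=T, B5=T, B5=F, B6=T, B6=F, B7=F, B8=T, B8=F, B9=T, B9=F
every size-1 subset falls short of the 16 outcomes (best: 8/16)
every size-2 subset falls short of the 16 outcomes (best: 13/16)
every size-3 subset falls short of the 16 outcomes (best: 15/16)
inputs {1, 3, 4, 6} (size 4) cover everything; no size-4 subset with a lexicographically smaller index list covers all 16
Answer: 4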